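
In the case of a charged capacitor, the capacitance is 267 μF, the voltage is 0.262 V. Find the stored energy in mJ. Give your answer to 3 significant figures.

0.00916 mJ

Directly: E = ½CV².
C = 267 μF = 2.670×10^-4 F; V = 0.262 V.
E = 9.164×10^-6 J
9.164×10^-6 J × (1 mJ / 0.001000 J) = 0.009164 mJ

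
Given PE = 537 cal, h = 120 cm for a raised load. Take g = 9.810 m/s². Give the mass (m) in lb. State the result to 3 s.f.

Rearranging PE = m·g·h for m: m = PE/(g·h).
PE = 537 cal = 2247 J; h = 120 cm = 1.200 m; g = 9.810 m/s².
m = 190.9 kg
190.9 kg × (1 lb / 0.4536 kg) = 420.8 lb

421 lb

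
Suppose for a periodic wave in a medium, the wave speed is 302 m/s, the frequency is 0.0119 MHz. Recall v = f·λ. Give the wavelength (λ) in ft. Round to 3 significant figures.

Rearranging v = f·λ for λ: λ = v/f.
v = 302 m/s; f = 0.0119 MHz = 11900 Hz.
λ = 0.02538 m
0.02538 m × (1 ft / 0.3048 m) = 0.08326 ft

0.0833 ft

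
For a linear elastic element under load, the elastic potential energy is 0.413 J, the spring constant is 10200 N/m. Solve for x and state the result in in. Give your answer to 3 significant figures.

0.354 in

Rearranging: x = √(2U/k).
U = 0.413 J; k = 10200 N/m.
x = 0.008999 m
0.008999 m × (1 in / 0.02540 m) = 0.3543 in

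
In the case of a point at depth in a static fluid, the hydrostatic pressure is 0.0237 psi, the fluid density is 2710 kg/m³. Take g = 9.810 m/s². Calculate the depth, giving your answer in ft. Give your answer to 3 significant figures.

Rearranging: h = P/(ρ·g).
P = 0.0237 psi = 163.4 Pa; ρ = 2710 kg/m³; g = 9.810 m/s².
h = 0.006147 m
0.006147 m × (1 ft / 0.3048 m) = 0.02017 ft

0.0202 ft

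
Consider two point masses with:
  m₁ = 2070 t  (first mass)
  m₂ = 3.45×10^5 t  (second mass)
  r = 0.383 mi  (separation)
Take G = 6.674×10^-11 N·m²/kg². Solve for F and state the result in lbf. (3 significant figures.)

From Newton's law of gravitation: F = Gm₁m₂/r².
m₁ = 2070 t = 2.070×10^6 kg; m₂ = 3.45×10^5 t = 3.450×10^8 kg; r = 0.383 mi = 616.4 m; G = 6.674×10^-11 N·m²/kg².
F = 0.1255 N  (the unit combination reduces to kg·m/s² = N)
0.1255 N × (1 lbf / 4.448 N) = 0.02820 lbf

0.0282 lbf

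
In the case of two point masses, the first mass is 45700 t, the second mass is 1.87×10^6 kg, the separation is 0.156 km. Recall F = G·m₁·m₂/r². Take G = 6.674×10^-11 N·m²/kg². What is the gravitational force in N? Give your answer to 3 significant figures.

0.234 N

Directly: F = Gm₁m₂/r².
m₁ = 45700 t = 4.570×10^7 kg; m₂ = 1.87×10^6 kg; r = 0.156 km = 156.0 m; G = 6.674×10^-11 N·m²/kg².
F = 0.2344 N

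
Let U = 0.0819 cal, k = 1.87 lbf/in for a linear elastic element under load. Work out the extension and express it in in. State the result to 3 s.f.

Solving U = ½k·x² for x: x = √(2U/k).
U = 0.0819 cal = 0.3427 J; k = 1.87 lbf/in = 327.5 N/m.
x = 0.04575 m
0.04575 m × (1 in / 0.02540 m) = 1.801 in

1.80 in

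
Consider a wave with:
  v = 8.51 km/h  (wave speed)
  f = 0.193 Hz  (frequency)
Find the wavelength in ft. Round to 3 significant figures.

40.2 ft

Solving v = f·λ for λ: λ = v/f.
v = 8.51 km/h = 2.364 m/s; f = 0.193 Hz.
λ = 12.25 m
12.25 m × (1 ft / 0.3048 m) = 40.18 ft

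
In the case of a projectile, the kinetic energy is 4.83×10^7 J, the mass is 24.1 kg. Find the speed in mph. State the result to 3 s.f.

Solving KE = ½mv² for v: v = √(2·KE/m).
KE = 4.83×10^7 J; m = 24.1 kg.
v = 2002 m/s
2002 m/s × (1 mph / 0.4470 m/s) = 4479 mph

4480 mph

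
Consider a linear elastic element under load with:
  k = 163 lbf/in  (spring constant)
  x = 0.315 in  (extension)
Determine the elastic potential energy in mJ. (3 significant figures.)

914 mJ

U is given directly by: U = ½kx².
k = 163 lbf/in = 28546 N/m; x = 0.315 in = 0.008001 m.
U = 0.9137 J
0.9137 J × (1 mJ / 0.001000 J) = 913.7 mJ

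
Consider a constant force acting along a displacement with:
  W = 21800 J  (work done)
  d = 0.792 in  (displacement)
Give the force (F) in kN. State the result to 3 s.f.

1080 kN

Rearranging W = F·d for F: F = W/d.
W = 21800 J; d = 0.792 in = 0.02012 m.
F = 1.084×10^6 N
1.084×10^6 N × (1 kN / 1000 N) = 1084 kN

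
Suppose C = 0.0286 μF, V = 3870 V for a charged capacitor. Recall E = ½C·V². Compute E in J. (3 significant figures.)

Directly: E = ½CV².
C = 0.0286 μF = 2.860×10^-8 F; V = 3870 V.
E = 0.2142 J

0.214 J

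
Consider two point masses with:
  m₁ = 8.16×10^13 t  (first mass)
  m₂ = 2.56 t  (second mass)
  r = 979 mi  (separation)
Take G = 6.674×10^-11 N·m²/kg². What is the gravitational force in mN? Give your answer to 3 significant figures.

5.62 mN

From Newton's law of gravitation: F = Gm₁m₂/r².
m₁ = 8.16×10^13 t = 8.160×10^16 kg; m₂ = 2.56 t = 2560 kg; r = 979 mi = 1.576×10^6 m; G = 6.674×10^-11 N·m²/kg².
F = 0.005616 N  (the unit combination reduces to kg·m/s² = N)
0.005616 N × (1 mN / 0.001000 N) = 5.616 mN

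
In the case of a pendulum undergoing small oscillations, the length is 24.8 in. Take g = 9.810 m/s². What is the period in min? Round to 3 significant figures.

0.0265 min

T is given directly by: T = 2π√(L/g).
L = 24.8 in = 0.6299 m; g = 9.810 m/s².
T = 1.592 s
1.592 s × (1 min / 60.00 s) = 0.02654 min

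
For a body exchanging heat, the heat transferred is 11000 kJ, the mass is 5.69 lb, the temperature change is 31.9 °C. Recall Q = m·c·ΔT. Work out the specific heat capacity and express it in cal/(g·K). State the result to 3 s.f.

Solving Q = m·c·ΔT for c: c = Q/(m·ΔT).
Q = 11000 kJ = 1.100×10^7 J; m = 5.69 lb = 2.581 kg; ΔT = 31.9 °C = 31.90 K.
c = 1.336×10^5 J/(kg·K)
1.336×10^5 J/(kg·K) × (1 cal/(g·K) / 4184 J/(kg·K)) = 31.93 cal/(g·K)

31.9 cal/(g·K)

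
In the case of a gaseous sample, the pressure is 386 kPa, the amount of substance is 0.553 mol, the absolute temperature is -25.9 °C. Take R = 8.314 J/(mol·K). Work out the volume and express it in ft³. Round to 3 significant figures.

0.104 ft³

From the ideal-gas law: V = nRT/P.
P = 386 kPa = 3.860×10^5 Pa; n = 0.553 mol; T = -25.9 °C = 247.2 K; R = 8.314 J/(mol·K).
V = 0.002945 m³
0.002945 m³ × (1 ft³ / 0.02832 m³) = 0.1040 ft³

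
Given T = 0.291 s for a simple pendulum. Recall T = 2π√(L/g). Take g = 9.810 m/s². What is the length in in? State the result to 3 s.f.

0.828 in

Rearranging: L = g·(T/2π)².
T = 0.291 s; g = 9.810 m/s².
L = 0.02104 m
0.02104 m × (1 in / 0.02540 m) = 0.8284 in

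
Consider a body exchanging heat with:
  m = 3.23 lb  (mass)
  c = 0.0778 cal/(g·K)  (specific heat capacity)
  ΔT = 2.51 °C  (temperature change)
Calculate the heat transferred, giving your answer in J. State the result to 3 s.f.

1200 J

Q is given directly by: Q = mcΔT.
m = 3.23 lb = 1.465 kg; c = 0.0778 cal/(g·K) = 325.5 J/(kg·K); ΔT = 2.51 °C = 2.510 K.
Q = 1197 J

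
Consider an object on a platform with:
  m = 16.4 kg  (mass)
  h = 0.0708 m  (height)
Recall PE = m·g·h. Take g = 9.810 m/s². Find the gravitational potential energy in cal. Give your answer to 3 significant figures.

PE is given directly by: PE = mgh.
m = 16.4 kg; h = 0.0708 m; g = 9.810 m/s².
PE = 11.39 J
11.39 J × (1 cal / 4.184 J) = 2.722 cal

2.72 cal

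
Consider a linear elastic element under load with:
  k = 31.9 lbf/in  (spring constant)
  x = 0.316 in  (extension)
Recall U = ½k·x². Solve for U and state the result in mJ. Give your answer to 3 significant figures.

Directly: U = ½kx².
k = 31.9 lbf/in = 5587 N/m; x = 0.316 in = 0.008026 m.
U = 0.1800 J
0.1800 J × (1 mJ / 0.001000 J) = 180.0 mJ

180 mJ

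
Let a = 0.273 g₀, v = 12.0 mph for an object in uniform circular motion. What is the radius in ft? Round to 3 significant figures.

Solving a = v²/r for r: r = v²/a.
a = 0.273 g₀ = 2.677 m/s²; v = 12.0 mph = 5.364 m/s.
r = 10.75 m
10.75 m × (1 ft / 0.3048 m) = 35.27 ft

35.3 ft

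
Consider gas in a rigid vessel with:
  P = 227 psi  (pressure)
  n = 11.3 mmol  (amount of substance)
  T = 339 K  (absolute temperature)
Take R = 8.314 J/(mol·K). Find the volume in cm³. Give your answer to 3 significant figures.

Rearranging: V = nRT/P.
P = 227 psi = 1.565×10^6 Pa; n = 11.3 mmol = 0.01130 mol; T = 339 K; R = 8.314 J/(mol·K).
V = 2.035×10^-5 m³
2.035×10^-5 m³ × (1 cm³ / 1.000×10^-6 m³) = 20.35 cm³

20.3 cm³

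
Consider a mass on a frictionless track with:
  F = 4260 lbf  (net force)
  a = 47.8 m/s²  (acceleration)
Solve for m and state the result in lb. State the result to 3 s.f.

Rearranging: m = F/a.
F = 4260 lbf = 18949 N; a = 47.8 m/s².
m = 396.4 kg
396.4 kg × (1 lb / 0.4536 kg) = 874.0 lb

874 lb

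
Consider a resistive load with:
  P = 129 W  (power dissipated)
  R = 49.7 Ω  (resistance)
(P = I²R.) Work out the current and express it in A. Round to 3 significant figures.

Rearranging P = I²R for I: I = √(P/R).
P = 129 W; R = 49.7 Ω.
I = 1.611 A

1.61 A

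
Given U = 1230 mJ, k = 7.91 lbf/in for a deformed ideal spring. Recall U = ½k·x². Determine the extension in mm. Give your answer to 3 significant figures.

Rearranging U = ½k·x² for x: x = √(2U/k).
U = 1230 mJ = 1.230 J; k = 7.91 lbf/in = 1385 N/m.
x = 0.04214 m
0.04214 m × (1 mm / 0.001000 m) = 42.14 mm

42.1 mm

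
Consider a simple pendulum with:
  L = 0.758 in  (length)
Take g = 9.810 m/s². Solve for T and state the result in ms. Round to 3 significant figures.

278 ms

Directly: T = 2π√(L/g).
L = 0.758 in = 0.01925 m; g = 9.810 m/s².
T = 0.2784 s
0.2784 s × (1 ms / 0.001000 s) = 278.4 ms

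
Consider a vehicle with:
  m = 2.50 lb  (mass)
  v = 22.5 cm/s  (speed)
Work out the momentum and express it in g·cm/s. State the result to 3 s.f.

25500 g·cm/s

Directly: p = mv.
m = 2.50 lb = 1.134 kg; v = 22.5 cm/s = 0.2250 m/s.
p = 0.2551 kg·m/s  (the unit combination reduces to kg·m/s = kg·m/s)
0.2551 kg·m/s × (1 g·cm/s / 1.000×10^-5 kg·m/s) = 25515 g·cm/s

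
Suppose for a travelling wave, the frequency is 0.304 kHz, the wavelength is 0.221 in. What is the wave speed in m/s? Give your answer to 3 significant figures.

1.71 m/s

Directly: v = fλ.
f = 0.304 kHz = 304.0 Hz; λ = 0.221 in = 0.005613 m.
v = 1.706 m/s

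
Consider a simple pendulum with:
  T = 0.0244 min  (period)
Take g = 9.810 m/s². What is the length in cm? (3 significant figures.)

53.3 cm

Solving T = 2π√(L/g) for L: L = g·(T/2π)².
T = 0.0244 min = 1.464 s; g = 9.810 m/s².
L = 0.5326 m
0.5326 m × (1 cm / 0.01000 m) = 53.26 cm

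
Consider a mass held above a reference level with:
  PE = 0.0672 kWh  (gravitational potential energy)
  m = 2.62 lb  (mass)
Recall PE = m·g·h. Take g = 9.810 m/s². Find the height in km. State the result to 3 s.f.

Solving PE = m·g·h for h: h = PE/(m·g).
PE = 0.0672 kWh = 2.419×10^5 J; m = 2.62 lb = 1.188 kg; g = 9.810 m/s².
h = 20751 m
20751 m × (1 km / 1000 m) = 20.75 km

20.8 km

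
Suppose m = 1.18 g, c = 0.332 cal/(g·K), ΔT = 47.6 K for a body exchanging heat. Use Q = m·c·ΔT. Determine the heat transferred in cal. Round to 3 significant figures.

18.6 cal

Q is given directly by: Q = mcΔT.
m = 1.18 g = 0.001180 kg; c = 0.332 cal/(g·K) = 1389 J/(kg·K); ΔT = 47.6 K.
Q = 78.02 J  (the unit combination reduces to kg·m²/s² = J)
78.02 J × (1 cal / 4.184 J) = 18.65 cal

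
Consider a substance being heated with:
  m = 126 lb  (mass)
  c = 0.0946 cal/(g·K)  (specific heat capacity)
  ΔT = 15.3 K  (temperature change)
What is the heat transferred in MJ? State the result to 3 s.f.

0.346 MJ

Directly: Q = mcΔT.
m = 126 lb = 57.15 kg; c = 0.0946 cal/(g·K) = 395.8 J/(kg·K); ΔT = 15.3 K.
Q = 3.461×10^5 J  (the unit combination reduces to kg·m²/s² = J)
3.461×10^5 J × (1 MJ / 1.000×10^6 J) = 0.3461 MJ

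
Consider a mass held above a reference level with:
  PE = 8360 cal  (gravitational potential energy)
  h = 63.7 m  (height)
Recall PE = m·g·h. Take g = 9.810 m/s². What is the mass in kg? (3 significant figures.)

56.0 kg

Rearranging PE = m·g·h for m: m = PE/(g·h).
PE = 8360 cal = 34978 J; h = 63.7 m; g = 9.810 m/s².
m = 55.97 kg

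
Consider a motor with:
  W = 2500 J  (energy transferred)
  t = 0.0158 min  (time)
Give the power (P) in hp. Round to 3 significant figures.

Directly: P = W/t.
W = 2500 J; t = 0.0158 min = 0.9480 s.
P = 2637 W  (the unit combination reduces to kg·m²/s³ = W)
2637 W × (1 hp / 745.7 W) = 3.536 hp

3.54 hp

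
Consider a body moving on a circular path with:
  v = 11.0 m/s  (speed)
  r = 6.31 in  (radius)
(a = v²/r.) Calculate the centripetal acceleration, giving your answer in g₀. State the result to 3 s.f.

Directly: a = v²/r.
v = 11.0 m/s; r = 6.31 in = 0.1603 m.
a = 755.0 m/s²
755.0 m/s² × (1 g₀ / 9.807 m/s²) = 76.98 g₀

77.0 g₀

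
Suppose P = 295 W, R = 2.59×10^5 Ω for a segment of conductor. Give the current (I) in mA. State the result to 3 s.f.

Rearranging P = I²R for I: I = √(P/R).
P = 295 W; R = 2.59×10^5 Ω.
I = 0.03375 A
0.03375 A × (1 mA / 0.001000 A) = 33.75 mA

33.7 mA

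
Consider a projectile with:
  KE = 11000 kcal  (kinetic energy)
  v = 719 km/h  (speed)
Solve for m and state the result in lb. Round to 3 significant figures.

5090 lb

Solving KE = ½mv² for m: m = 2·KE/v².
KE = 11000 kcal = 4.602×10^7 J; v = 719 km/h = 199.7 m/s.
m = 2308 kg
2308 kg × (1 lb / 0.4536 kg) = 5087 lb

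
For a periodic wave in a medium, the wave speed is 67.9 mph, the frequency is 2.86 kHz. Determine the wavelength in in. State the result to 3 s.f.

0.418 in

Solving v = f·λ for λ: λ = v/f.
v = 67.9 mph = 30.35 m/s; f = 2.86 kHz = 2860 Hz.
λ = 0.01061 m
0.01061 m × (1 in / 0.02540 m) = 0.4178 in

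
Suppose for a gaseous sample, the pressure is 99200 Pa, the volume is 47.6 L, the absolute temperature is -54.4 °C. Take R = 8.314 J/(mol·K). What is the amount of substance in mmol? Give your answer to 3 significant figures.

Rearranging: n = PV/(RT).
P = 99200 Pa; V = 47.6 L = 0.04760 m³; T = -54.4 °C = 218.7 K; R = 8.314 J/(mol·K).
n = 2.596 mol
2.596 mol × (1 mmol / 0.001000 mol) = 2596 mmol

2600 mmol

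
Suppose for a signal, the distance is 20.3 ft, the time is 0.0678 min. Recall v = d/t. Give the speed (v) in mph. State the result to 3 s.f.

3.40 mph

Directly: v = d/t.
d = 20.3 ft = 6.187 m; t = 0.0678 min = 4.068 s.
v = 1.521 m/s
1.521 m/s × (1 mph / 0.4470 m/s) = 3.402 mph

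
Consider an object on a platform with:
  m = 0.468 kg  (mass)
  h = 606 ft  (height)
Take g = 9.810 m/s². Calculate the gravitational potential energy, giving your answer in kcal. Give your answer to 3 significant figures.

0.203 kcal

Directly: PE = mgh.
m = 0.468 kg; h = 606 ft = 184.7 m; g = 9.810 m/s².
PE = 848.0 J  (the unit combination reduces to kg·m²/s² = J)
848.0 J × (1 kcal / 4184 J) = 0.2027 kcal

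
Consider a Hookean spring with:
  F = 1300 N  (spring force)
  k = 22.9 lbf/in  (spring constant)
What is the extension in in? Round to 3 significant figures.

From Hooke's law: x = F/k.
F = 1300 N; k = 22.9 lbf/in = 4010 N/m.
x = 0.3242 m
0.3242 m × (1 in / 0.02540 m) = 12.76 in

12.8 in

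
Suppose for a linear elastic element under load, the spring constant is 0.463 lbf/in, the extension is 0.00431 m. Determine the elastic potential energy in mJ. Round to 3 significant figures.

0.753 mJ

U is given directly by: U = ½kx².
k = 0.463 lbf/in = 81.08 N/m; x = 0.00431 m.
U = 7.531×10^-4 J  (the unit combination reduces to kg·m²/s² = J)
7.531×10^-4 J × (1 mJ / 0.001000 J) = 0.7531 mJ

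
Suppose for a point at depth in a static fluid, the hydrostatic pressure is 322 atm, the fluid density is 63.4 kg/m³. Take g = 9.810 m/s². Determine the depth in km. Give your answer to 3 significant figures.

Rearranging: h = P/(ρ·g).
P = 322 atm = 3.263×10^7 Pa; ρ = 63.4 kg/m³; g = 9.810 m/s².
h = 52458 m
52458 m × (1 km / 1000 m) = 52.46 km

52.5 km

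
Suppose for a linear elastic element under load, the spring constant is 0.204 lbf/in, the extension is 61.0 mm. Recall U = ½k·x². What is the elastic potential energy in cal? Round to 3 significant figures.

Directly: U = ½kx².
k = 0.204 lbf/in = 35.73 N/m; x = 61.0 mm = 0.06100 m.
U = 0.06647 J
0.06647 J × (1 cal / 4.184 J) = 0.01589 cal

0.0159 cal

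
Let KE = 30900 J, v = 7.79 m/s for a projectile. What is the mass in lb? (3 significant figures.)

2250 lb

Solving KE = ½mv² for m: m = 2·KE/v².
KE = 30900 J; v = 7.79 m/s.
m = 1018 kg
1018 kg × (1 lb / 0.4536 kg) = 2245 lb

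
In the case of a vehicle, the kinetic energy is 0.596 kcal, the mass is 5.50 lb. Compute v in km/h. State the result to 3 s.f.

161 km/h

Solving KE = ½mv² for v: v = √(2·KE/m).
KE = 0.596 kcal = 2494 J; m = 5.50 lb = 2.495 kg.
v = 44.71 m/s
44.71 m/s × (1 km/h / 0.2778 m/s) = 161.0 km/h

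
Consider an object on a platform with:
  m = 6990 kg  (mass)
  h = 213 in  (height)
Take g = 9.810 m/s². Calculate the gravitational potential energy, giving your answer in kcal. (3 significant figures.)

PE is given directly by: PE = mgh.
m = 6990 kg; h = 213 in = 5.410 m; g = 9.810 m/s².
PE = 3.710×10^5 J
3.710×10^5 J × (1 kcal / 4184 J) = 88.67 kcal

88.7 kcal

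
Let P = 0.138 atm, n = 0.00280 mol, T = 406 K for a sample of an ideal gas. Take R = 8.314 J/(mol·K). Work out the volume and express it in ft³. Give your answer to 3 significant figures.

0.0239 ft³

Rearranging PV = nRT for V: V = nRT/P.
P = 0.138 atm = 13983 Pa; n = 0.00280 mol; T = 406 K; R = 8.314 J/(mol·K).
V = 6.759×10^-4 m³
6.759×10^-4 m³ × (1 ft³ / 0.02832 m³) = 0.02387 ft³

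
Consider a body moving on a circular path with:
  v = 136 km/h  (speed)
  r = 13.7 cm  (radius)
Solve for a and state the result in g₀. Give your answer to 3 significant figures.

Directly: a = v²/r.
v = 136 km/h = 37.78 m/s; r = 13.7 cm = 0.1370 m.
a = 10417 m/s²
10417 m/s² × (1 g₀ / 9.807 m/s²) = 1062 g₀

1060 g₀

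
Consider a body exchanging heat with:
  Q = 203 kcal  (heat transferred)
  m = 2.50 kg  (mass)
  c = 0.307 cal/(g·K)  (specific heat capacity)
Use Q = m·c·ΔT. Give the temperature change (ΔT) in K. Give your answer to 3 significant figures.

264 K

Rearranging: ΔT = Q/(m·c).
Q = 203 kcal = 8.494×10^5 J; m = 2.50 kg; c = 0.307 cal/(g·K) = 1284 J/(kg·K).
ΔT = 264.5 K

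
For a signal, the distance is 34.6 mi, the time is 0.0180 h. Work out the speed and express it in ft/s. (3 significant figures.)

Directly: v = d/t.
d = 34.6 mi = 55683 m; t = 0.0180 h = 64.80 s.
v = 859.3 m/s
859.3 m/s × (1 ft/s / 0.3048 m/s) = 2819 ft/s

2820 ft/s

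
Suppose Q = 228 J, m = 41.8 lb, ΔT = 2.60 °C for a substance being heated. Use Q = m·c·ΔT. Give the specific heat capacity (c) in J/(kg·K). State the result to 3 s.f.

Rearranging Q = m·c·ΔT for c: c = Q/(m·ΔT).
Q = 228 J; m = 41.8 lb = 18.96 kg; ΔT = 2.60 °C = 2.600 K.
c = 4.625 J/(kg·K)

4.63 J/(kg·K)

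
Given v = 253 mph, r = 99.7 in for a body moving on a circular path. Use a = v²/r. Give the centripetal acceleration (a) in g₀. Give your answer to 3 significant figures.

Directly: a = v²/r.
v = 253 mph = 113.1 m/s; r = 99.7 in = 2.532 m.
a = 5051 m/s²
5051 m/s² × (1 g₀ / 9.807 m/s²) = 515.1 g₀

515 g₀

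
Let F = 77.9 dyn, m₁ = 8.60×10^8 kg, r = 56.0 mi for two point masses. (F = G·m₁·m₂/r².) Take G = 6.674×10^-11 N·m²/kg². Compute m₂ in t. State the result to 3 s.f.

From Newton's law of gravitation: m₂ = F·r²/(G·m₁).
F = 77.9 dyn = 7.790×10^-4 N; m₁ = 8.60×10^8 kg; r = 56.0 mi = 90123 m; G = 6.674×10^-11 N·m²/kg².
m₂ = 1.102×10^8 kg
1.102×10^8 kg × (1 t / 1000 kg) = 1.102×10^5 t

1.10×10^5 t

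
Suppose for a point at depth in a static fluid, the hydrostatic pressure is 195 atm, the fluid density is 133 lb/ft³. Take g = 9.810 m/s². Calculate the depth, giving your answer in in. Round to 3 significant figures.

Rearranging: h = P/(ρ·g).
P = 195 atm = 1.976×10^7 Pa; ρ = 133 lb/ft³ = 2130 kg/m³; g = 9.810 m/s².
h = 945.4 m
945.4 m × (1 in / 0.02540 m) = 37220 in

37200 in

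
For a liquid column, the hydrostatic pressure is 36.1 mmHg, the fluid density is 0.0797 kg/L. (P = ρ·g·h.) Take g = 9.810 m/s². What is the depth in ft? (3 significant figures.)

20.2 ft

Solving P = ρ·g·h for h: h = P/(ρ·g).
P = 36.1 mmHg = 4813 Pa; ρ = 0.0797 kg/L = 79.70 kg/m³; g = 9.810 m/s².
h = 6.156 m
6.156 m × (1 ft / 0.3048 m) = 20.20 ft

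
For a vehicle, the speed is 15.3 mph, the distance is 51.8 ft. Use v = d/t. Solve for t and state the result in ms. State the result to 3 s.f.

2310 ms

Rearranging v = d/t for t: t = d/v.
v = 15.3 mph = 6.840 m/s; d = 51.8 ft = 15.79 m.
t = 2.308 s
2.308 s × (1 ms / 0.001000 s) = 2308 ms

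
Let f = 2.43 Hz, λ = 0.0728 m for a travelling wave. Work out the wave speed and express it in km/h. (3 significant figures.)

0.637 km/h

v is given directly by: v = fλ.
f = 2.43 Hz; λ = 0.0728 m.
v = 0.1769 m/s
0.1769 m/s × (1 km/h / 0.2778 m/s) = 0.6369 km/h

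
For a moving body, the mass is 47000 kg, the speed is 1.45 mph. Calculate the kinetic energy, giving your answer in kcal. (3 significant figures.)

Directly: KE = ½mv².
m = 47000 kg; v = 1.45 mph = 0.6482 m/s.
KE = 9874 J
9874 J × (1 kcal / 4184 J) = 2.360 kcal

2.36 kcal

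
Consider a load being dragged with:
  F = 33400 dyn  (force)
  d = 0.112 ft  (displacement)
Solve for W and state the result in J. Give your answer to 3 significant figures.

0.0114 J

Directly: W = F·d.
F = 33400 dyn = 0.3340 N; d = 0.112 ft = 0.03414 m.
W = 0.01140 J  (the unit combination reduces to kg·m²/s² = J)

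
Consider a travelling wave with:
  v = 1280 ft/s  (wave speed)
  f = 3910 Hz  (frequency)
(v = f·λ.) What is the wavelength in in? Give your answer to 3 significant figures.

3.93 in

Solving v = f·λ for λ: λ = v/f.
v = 1280 ft/s = 390.1 m/s; f = 3910 Hz.
λ = 0.09978 m
0.09978 m × (1 in / 0.02540 m) = 3.928 in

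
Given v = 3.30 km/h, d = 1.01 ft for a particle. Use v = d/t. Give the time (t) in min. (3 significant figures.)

0.00560 min

Rearranging: t = d/v.
v = 3.30 km/h = 0.9167 m/s; d = 1.01 ft = 0.3078 m.
t = 0.3358 s
0.3358 s × (1 min / 60.00 s) = 0.005597 min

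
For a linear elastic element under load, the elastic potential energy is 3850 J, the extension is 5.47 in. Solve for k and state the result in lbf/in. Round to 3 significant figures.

Solving U = ½k·x² for k: k = 2U/x².
U = 3850 J; x = 5.47 in = 0.1389 m.
k = 3.989×10^5 N/m
3.989×10^5 N/m × (1 lbf/in / 175.1 N/m) = 2278 lbf/in

2280 lbf/in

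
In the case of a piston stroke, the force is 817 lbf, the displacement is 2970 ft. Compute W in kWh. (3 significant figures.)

W is given directly by: W = F·d.
F = 817 lbf = 3634 N; d = 2970 ft = 905.3 m.
W = 3.290×10^6 J
3.290×10^6 J × (1 kWh / 3.600×10^6 J) = 0.9139 kWh

0.914 kWh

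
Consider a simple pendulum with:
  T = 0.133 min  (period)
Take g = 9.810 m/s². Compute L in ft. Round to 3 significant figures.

Rearranging: L = g·(T/2π)².
T = 0.133 min = 7.980 s; g = 9.810 m/s².
L = 15.82 m
15.82 m × (1 ft / 0.3048 m) = 51.92 ft

51.9 ft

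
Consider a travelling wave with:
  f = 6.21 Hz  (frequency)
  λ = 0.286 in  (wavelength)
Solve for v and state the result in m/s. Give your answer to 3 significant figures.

0.0451 m/s

Directly: v = fλ.
f = 6.21 Hz; λ = 0.286 in = 0.007264 m.
v = 0.04511 m/s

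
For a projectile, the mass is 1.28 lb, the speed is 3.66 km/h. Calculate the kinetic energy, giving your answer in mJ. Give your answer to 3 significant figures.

Directly: KE = ½mv².
m = 1.28 lb = 0.5806 kg; v = 3.66 km/h = 1.017 m/s.
KE = 0.3001 J  (the unit combination reduces to kg·m²/s² = J)
0.3001 J × (1 mJ / 0.001000 J) = 300.1 mJ

300 mJ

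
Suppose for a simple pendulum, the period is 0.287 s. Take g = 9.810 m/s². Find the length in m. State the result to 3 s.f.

0.0205 m

Solving T = 2π√(L/g) for L: L = g·(T/2π)².
T = 0.287 s; g = 9.810 m/s².
L = 0.02047 m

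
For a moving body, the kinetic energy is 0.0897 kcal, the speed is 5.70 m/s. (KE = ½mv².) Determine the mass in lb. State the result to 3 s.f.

Rearranging KE = ½mv² for m: m = 2·KE/v².
KE = 0.0897 kcal = 375.3 J; v = 5.70 m/s.
m = 23.10 kg
23.10 kg × (1 lb / 0.4536 kg) = 50.93 lb

50.9 lb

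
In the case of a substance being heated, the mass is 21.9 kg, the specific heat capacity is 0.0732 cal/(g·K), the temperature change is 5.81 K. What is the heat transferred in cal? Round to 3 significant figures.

Q is given directly by: Q = mcΔT.
m = 21.9 kg; c = 0.0732 cal/(g·K) = 306.3 J/(kg·K); ΔT = 5.81 K.
Q = 38969 J  (the unit combination reduces to kg·m²/s² = J)
38969 J × (1 cal / 4.184 J) = 9314 cal

9310 cal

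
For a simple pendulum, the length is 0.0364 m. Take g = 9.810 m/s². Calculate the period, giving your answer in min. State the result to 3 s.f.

Directly: T = 2π√(L/g).
L = 0.0364 m; g = 9.810 m/s².
T = 0.3827 s
0.3827 s × (1 min / 60.00 s) = 0.006379 min

0.00638 min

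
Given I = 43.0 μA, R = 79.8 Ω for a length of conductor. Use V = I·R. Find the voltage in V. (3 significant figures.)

0.00343 V

From Ohm's law: V = IR.
I = 43.0 μA = 4.300×10^-5 A; R = 79.8 Ω.
V = 0.003431 V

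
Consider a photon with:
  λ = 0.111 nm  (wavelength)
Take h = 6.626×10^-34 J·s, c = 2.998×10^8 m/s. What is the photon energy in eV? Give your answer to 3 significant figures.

11200 eV

Directly: E = hc/λ.
λ = 0.111 nm = 1.110×10^-10 m; h = 6.626×10^-34 J·s; c = 2.998×10^8 m/s.
E = 1.790×10^-15 J
1.790×10^-15 J × (1 eV / 1.602×10^-19 J) = 11170 eV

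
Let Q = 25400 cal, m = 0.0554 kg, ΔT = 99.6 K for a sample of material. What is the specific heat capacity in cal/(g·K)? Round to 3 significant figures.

Rearranging Q = m·c·ΔT for c: c = Q/(m·ΔT).
Q = 25400 cal = 1.063×10^5 J; m = 0.0554 kg; ΔT = 99.6 K.
c = 19260 J/(kg·K)
19260 J/(kg·K) × (1 cal/(g·K) / 4184 J/(kg·K)) = 4.603 cal/(g·K)

4.60 cal/(g·K)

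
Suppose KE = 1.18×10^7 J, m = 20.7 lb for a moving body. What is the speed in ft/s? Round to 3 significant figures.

5200 ft/s

Rearranging: v = √(2·KE/m).
KE = 1.18×10^7 J; m = 20.7 lb = 9.389 kg.
v = 1585 m/s
1585 m/s × (1 ft/s / 0.3048 m/s) = 5201 ft/s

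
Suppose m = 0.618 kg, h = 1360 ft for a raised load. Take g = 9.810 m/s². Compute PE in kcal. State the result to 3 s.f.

Directly: PE = mgh.
m = 0.618 kg; h = 1360 ft = 414.5 m; g = 9.810 m/s².
PE = 2513 J
2513 J × (1 kcal / 4184 J) = 0.6006 kcal

0.601 kcal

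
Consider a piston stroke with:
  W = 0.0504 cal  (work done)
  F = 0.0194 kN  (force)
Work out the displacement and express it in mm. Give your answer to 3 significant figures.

Solving W = F·d for d: d = W/F.
W = 0.0504 cal = 0.2109 J; F = 0.0194 kN = 19.40 N.
d = 0.01087 m
0.01087 m × (1 mm / 0.001000 m) = 10.87 mm

10.9 mm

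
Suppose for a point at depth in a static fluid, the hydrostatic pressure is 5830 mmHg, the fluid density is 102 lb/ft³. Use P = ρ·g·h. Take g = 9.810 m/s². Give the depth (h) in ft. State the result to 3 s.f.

159 ft

Rearranging P = ρ·g·h for h: h = P/(ρ·g).
P = 5830 mmHg = 7.773×10^5 Pa; ρ = 102 lb/ft³ = 1634 kg/m³; g = 9.810 m/s².
h = 48.49 m
48.49 m × (1 ft / 0.3048 m) = 159.1 ft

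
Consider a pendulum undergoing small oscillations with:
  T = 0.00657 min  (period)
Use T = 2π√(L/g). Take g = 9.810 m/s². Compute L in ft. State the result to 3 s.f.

Solving T = 2π√(L/g) for L: L = g·(T/2π)².
T = 0.00657 min = 0.3942 s; g = 9.810 m/s².
L = 0.03861 m
0.03861 m × (1 ft / 0.3048 m) = 0.1267 ft

0.127 ft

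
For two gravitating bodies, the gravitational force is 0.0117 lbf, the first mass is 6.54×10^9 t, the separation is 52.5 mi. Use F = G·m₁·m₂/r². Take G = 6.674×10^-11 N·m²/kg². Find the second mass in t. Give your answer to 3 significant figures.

Solving F = G·m₁·m₂/r² for m₂: m₂ = F·r²/(G·m₁).
F = 0.0117 lbf = 0.05204 N; m₁ = 6.54×10^9 t = 6.540×10^12 kg; r = 52.5 mi = 84491 m; G = 6.674×10^-11 N·m²/kg².
m₂ = 8.512×10^5 kg
8.512×10^5 kg × (1 t / 1000 kg) = 851.2 t

851 t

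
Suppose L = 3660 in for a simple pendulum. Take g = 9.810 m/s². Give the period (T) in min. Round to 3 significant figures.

T is given directly by: T = 2π√(L/g).
L = 3660 in = 92.96 m; g = 9.810 m/s².
T = 19.34 s
19.34 s × (1 min / 60.00 s) = 0.3224 min

0.322 min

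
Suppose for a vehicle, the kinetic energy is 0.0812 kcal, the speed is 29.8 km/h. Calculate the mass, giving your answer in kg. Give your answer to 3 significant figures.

9.92 kg

Rearranging KE = ½mv² for m: m = 2·KE/v².
KE = 0.0812 kcal = 339.7 J; v = 29.8 km/h = 8.278 m/s.
m = 9.916 kg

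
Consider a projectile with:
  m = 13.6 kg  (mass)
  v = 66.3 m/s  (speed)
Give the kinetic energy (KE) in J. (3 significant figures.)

KE is given directly by: KE = ½mv².
m = 13.6 kg; v = 66.3 m/s.
KE = 29891 J  (the unit combination reduces to kg·m²/s² = J)

29900 J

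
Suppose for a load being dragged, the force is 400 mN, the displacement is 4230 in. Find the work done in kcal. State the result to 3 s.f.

0.0103 kcal

W is given directly by: W = F·d.
F = 400 mN = 0.4000 N; d = 4230 in = 107.4 m.
W = 42.98 J  (the unit combination reduces to kg·m²/s² = J)
42.98 J × (1 kcal / 4184 J) = 0.01027 kcal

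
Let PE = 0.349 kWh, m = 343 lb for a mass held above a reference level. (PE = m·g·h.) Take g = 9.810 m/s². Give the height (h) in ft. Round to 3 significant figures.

Rearranging PE = m·g·h for h: h = PE/(m·g).
PE = 0.349 kWh = 1.256×10^6 J; m = 343 lb = 155.6 kg; g = 9.810 m/s².
h = 823.2 m
823.2 m × (1 ft / 0.3048 m) = 2701 ft

2700 ft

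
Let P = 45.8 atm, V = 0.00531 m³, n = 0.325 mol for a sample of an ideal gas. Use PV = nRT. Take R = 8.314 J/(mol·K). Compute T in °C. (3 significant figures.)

8850 °C

Solving PV = nRT for T: T = PV/(nR).
P = 45.8 atm = 4.641×10^6 Pa; V = 0.00531 m³; n = 0.325 mol; R = 8.314 J/(mol·K).
T = 9120 K
9120 K − 273.15 = 8847 °C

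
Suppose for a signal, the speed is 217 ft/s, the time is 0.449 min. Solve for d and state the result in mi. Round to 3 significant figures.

1.11 mi

Solving v = d/t for d: d = v·t.
v = 217 ft/s = 66.14 m/s; t = 0.449 min = 26.94 s.
d = 1782 m
1782 m × (1 mi / 1609 m) = 1.107 mi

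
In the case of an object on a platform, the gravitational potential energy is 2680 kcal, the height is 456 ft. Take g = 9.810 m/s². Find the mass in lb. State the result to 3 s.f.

Rearranging: m = PE/(g·h).
PE = 2680 kcal = 1.121×10^7 J; h = 456 ft = 139.0 m; g = 9.810 m/s².
m = 8224 kg
8224 kg × (1 lb / 0.4536 kg) = 18131 lb

18100 lb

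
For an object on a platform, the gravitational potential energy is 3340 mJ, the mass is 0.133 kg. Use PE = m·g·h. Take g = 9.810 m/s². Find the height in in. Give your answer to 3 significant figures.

101 in

Rearranging: h = PE/(m·g).
PE = 3340 mJ = 3.340 J; m = 0.133 kg; g = 9.810 m/s².
h = 2.560 m
2.560 m × (1 in / 0.02540 m) = 100.8 in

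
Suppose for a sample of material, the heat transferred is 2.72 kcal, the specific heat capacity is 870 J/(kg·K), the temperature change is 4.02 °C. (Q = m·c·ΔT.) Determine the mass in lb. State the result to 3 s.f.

Rearranging: m = Q/(c·ΔT).
Q = 2.72 kcal = 11380 J; c = 870 J/(kg·K); ΔT = 4.02 °C = 4.020 K.
m = 3.254 kg
3.254 kg × (1 lb / 0.4536 kg) = 7.174 lb

7.17 lb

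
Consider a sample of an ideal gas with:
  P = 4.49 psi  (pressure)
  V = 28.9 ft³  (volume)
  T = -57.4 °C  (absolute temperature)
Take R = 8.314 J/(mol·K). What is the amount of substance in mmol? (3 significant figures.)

14100 mmol

From the ideal-gas law: n = PV/(RT).
P = 4.49 psi = 30957 Pa; V = 28.9 ft³ = 0.8184 m³; T = -57.4 °C = 215.7 K; R = 8.314 J/(mol·K).
n = 14.12 mol
14.12 mol × (1 mmol / 0.001000 mol) = 14124 mmol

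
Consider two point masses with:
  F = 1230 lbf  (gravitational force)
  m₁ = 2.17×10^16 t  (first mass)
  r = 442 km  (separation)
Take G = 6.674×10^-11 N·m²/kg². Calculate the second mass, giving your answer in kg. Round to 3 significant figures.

Solving F = G·m₁·m₂/r² for m₂: m₂ = F·r²/(G·m₁).
F = 1230 lbf = 5471 N; m₁ = 2.17×10^16 t = 2.170×10^19 kg; r = 442 km = 4.420×10^5 m; G = 6.674×10^-11 N·m²/kg².
m₂ = 7.381×10^5 kg

7.38×10^5 kg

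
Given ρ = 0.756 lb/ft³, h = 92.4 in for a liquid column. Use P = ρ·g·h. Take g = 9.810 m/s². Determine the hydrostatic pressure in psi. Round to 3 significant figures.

0.0404 psi

Directly: P = ρgh.
ρ = 0.756 lb/ft³ = 12.11 kg/m³; h = 92.4 in = 2.347 m; g = 9.810 m/s².
P = 278.8 Pa  (the unit combination reduces to kg/(m·s²) = Pa)
278.8 Pa × (1 psi / 6895 Pa) = 0.04044 psi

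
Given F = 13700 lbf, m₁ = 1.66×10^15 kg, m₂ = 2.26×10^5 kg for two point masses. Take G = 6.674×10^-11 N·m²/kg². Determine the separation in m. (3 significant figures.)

From Newton's law of gravitation: r = √(G·m₁m₂/F).
F = 13700 lbf = 60941 N; m₁ = 1.66×10^15 kg; m₂ = 2.26×10^5 kg; G = 6.674×10^-11 N·m²/kg².
r = 641.0 m

641 m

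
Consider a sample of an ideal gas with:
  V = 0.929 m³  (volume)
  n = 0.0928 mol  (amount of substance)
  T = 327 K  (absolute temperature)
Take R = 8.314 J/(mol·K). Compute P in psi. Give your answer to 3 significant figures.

0.0394 psi

From the ideal-gas law: P = nRT/V.
V = 0.929 m³; n = 0.0928 mol; T = 327 K; R = 8.314 J/(mol·K).
P = 271.6 Pa
271.6 Pa × (1 psi / 6895 Pa) = 0.03939 psi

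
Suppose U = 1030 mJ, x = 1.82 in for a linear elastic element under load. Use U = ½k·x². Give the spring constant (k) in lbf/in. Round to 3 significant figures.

5.50 lbf/in

Rearranging U = ½k·x² for k: k = 2U/x².
U = 1030 mJ = 1.030 J; x = 1.82 in = 0.04623 m.
k = 964.0 N/m
964.0 N/m × (1 lbf/in / 175.1 N/m) = 5.504 lbf/in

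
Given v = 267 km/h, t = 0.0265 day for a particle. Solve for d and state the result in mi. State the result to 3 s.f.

Rearranging v = d/t for d: d = v·t.
v = 267 km/h = 74.17 m/s; t = 0.0265 day = 2290 s.
d = 1.698×10^5 m
1.698×10^5 m × (1 mi / 1609 m) = 105.5 mi

106 mi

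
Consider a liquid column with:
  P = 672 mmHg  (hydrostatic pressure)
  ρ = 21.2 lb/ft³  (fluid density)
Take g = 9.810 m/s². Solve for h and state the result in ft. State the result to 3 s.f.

Solving P = ρ·g·h for h: h = P/(ρ·g).
P = 672 mmHg = 89592 Pa; ρ = 21.2 lb/ft³ = 339.6 kg/m³; g = 9.810 m/s².
h = 26.89 m
26.89 m × (1 ft / 0.3048 m) = 88.23 ft

88.2 ft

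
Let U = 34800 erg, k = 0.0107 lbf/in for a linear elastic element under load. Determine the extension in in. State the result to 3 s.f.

Solving U = ½k·x² for x: x = √(2U/k).
U = 34800 erg = 0.003480 J; k = 0.0107 lbf/in = 1.874 N/m.
x = 0.06094 m
0.06094 m × (1 in / 0.02540 m) = 2.399 in

2.40 in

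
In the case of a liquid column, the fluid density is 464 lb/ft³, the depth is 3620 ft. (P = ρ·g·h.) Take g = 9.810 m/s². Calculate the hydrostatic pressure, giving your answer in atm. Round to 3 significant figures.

Directly: P = ρgh.
ρ = 464 lb/ft³ = 7433 kg/m³; h = 3620 ft = 1103 m; g = 9.810 m/s².
P = 8.045×10^7 Pa  (the unit combination reduces to kg/(m·s²) = Pa)
8.045×10^7 Pa × (1 atm / 1.013×10^5 Pa) = 794.0 atm

794 atm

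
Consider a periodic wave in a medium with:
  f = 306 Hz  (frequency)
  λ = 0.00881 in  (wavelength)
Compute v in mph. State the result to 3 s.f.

0.153 mph

Directly: v = fλ.
f = 306 Hz; λ = 0.00881 in = 2.238×10^-4 m.
v = 0.06847 m/s
0.06847 m/s × (1 mph / 0.4470 m/s) = 0.1532 mph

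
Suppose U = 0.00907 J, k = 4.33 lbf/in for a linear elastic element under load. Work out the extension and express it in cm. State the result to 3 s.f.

Rearranging U = ½k·x² for x: x = √(2U/k).
U = 0.00907 J; k = 4.33 lbf/in = 758.3 N/m.
x = 0.004891 m
0.004891 m × (1 cm / 0.01000 m) = 0.4891 cm

0.489 cm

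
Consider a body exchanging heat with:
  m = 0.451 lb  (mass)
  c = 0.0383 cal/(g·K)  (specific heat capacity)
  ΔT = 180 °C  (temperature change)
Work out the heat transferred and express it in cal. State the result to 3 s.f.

Q is given directly by: Q = mcΔT.
m = 0.451 lb = 0.2046 kg; c = 0.0383 cal/(g·K) = 160.2 J/(kg·K); ΔT = 180 °C = 180.0 K.
Q = 5901 J  (the unit combination reduces to kg·m²/s² = J)
5901 J × (1 cal / 4.184 J) = 1410 cal

1410 cal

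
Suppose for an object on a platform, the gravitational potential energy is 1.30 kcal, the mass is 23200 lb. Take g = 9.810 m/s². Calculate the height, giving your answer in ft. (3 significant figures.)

0.173 ft

Solving PE = m·g·h for h: h = PE/(m·g).
PE = 1.30 kcal = 5439 J; m = 23200 lb = 10523 kg; g = 9.810 m/s².
h = 0.05269 m
0.05269 m × (1 ft / 0.3048 m) = 0.1729 ft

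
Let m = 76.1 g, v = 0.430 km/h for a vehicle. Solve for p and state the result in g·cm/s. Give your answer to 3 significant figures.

Directly: p = mv.
m = 76.1 g = 0.07610 kg; v = 0.430 km/h = 0.1194 m/s.
p = 0.009090 kg·m/s
0.009090 kg·m/s × (1 g·cm/s / 1.000×10^-5 kg·m/s) = 909.0 g·cm/s

909 g·cm/s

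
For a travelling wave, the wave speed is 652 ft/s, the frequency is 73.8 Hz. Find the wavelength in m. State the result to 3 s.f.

Rearranging v = f·λ for λ: λ = v/f.
v = 652 ft/s = 198.7 m/s; f = 73.8 Hz.
λ = 2.693 m

2.69 m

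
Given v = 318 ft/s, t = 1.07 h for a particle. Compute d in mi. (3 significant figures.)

Rearranging: d = v·t.
v = 318 ft/s = 96.93 m/s; t = 1.07 h = 3852 s.
d = 3.734×10^5 m
3.734×10^5 m × (1 mi / 1609 m) = 232.0 mi

232 mi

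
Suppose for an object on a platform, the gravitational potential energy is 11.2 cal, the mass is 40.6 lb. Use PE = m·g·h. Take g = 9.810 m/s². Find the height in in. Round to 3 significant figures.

10.2 in

Rearranging PE = m·g·h for h: h = PE/(m·g).
PE = 11.2 cal = 46.86 J; m = 40.6 lb = 18.42 kg; g = 9.810 m/s².
h = 0.2594 m
0.2594 m × (1 in / 0.02540 m) = 10.21 in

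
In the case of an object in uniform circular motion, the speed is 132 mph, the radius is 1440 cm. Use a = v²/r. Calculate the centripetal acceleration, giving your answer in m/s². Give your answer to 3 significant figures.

242 m/s²

a is given directly by: a = v²/r.
v = 132 mph = 59.01 m/s; r = 1440 cm = 14.40 m.
a = 241.8 m/s²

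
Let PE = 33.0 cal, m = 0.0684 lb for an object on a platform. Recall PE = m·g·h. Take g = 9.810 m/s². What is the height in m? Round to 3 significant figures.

454 m

Rearranging: h = PE/(m·g).
PE = 33.0 cal = 138.1 J; m = 0.0684 lb = 0.03103 kg; g = 9.810 m/s².
h = 453.6 m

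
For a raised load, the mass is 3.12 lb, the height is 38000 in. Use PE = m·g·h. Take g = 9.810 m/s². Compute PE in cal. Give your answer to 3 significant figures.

3200 cal

PE is given directly by: PE = mgh.
m = 3.12 lb = 1.415 kg; h = 38000 in = 965.2 m; g = 9.810 m/s².
PE = 13400 J
13400 J × (1 cal / 4.184 J) = 3203 cal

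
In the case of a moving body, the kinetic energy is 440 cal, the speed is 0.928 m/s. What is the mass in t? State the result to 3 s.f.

Solving KE = ½mv² for m: m = 2·KE/v².
KE = 440 cal = 1841 J; v = 0.928 m/s.
m = 4275 kg
4275 kg × (1 t / 1000 kg) = 4.275 t

4.28 t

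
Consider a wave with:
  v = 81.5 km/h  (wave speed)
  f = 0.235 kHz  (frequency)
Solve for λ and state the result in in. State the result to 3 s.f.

Solving v = f·λ for λ: λ = v/f.
v = 81.5 km/h = 22.64 m/s; f = 0.235 kHz = 235.0 Hz.
λ = 0.09634 m
0.09634 m × (1 in / 0.02540 m) = 3.793 in

3.79 in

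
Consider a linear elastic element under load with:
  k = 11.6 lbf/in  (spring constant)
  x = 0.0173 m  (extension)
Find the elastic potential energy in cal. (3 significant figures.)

U is given directly by: U = ½kx².
k = 11.6 lbf/in = 2031 N/m; x = 0.0173 m.
U = 0.3040 J
0.3040 J × (1 cal / 4.184 J) = 0.07266 cal

0.0727 cal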